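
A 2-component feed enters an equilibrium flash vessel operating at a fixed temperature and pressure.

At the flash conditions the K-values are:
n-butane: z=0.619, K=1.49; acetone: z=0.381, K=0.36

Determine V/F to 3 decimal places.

V/F = 0.190

Rachford–Rice: g(V/F) = Σ zᵢ(Kᵢ−1)/(1+V/F(Kᵢ−1)) = 0.
Check two-phase: ΣzᵢKᵢ = 1.059 > 1 and Σzᵢ/Kᵢ = 1.474 > 1, so g(0) = 0.059 > 0 and g(1) = -0.474 < 0.
Newton iteration, V/F⁰ = 0.68:
  V/F = 0.680: g = -0.2042, g' = -0.573 → V/F = 0.323
  V/F = 0.323: g = -0.0457, g' = -0.359 → V/F = 0.196
  V/F = 0.196: g = -0.0021, g' = -0.328 → V/F = 0.190
Converged at V/F = 0.190.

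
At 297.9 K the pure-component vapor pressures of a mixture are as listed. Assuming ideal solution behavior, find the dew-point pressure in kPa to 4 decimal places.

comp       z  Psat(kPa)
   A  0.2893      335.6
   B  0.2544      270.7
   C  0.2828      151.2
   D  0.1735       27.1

At the dew point ψ → 1, so Σzᵢ/Kᵢ = 1 with Kᵢ = Pᵢˢᵃᵗ/P ⇒ 1/P = Σzᵢ/Pᵢˢᵃᵗ.
1/P = 0.2893/335.6 + 0.2544/270.7 + 0.2828/151.2 + 0.1735/27.1 = 0.0100744 ⇒ P = 99.2614 kPa

Pdew = 99.2614 kPa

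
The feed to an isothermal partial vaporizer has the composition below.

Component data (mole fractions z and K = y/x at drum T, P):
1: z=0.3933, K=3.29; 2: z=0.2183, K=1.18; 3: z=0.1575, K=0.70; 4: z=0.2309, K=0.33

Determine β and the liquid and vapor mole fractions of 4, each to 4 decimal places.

Let β = V/F and solve Σ zᵢ(Kᵢ−1)/(1+β(Kᵢ−1)) = 0.
Feasibility: ΣzᵢKᵢ = 1.7380, Σzᵢ/Kᵢ = 1.2292 — both > 1, two phases present.
Iterate (Newton) starting at β = 0.61:
  β = 0.6100: g = 0.09170, g' = -0.6824 → β = 0.7444
  β = 0.7444: g = -0.00180, g' = -0.7235 → β = 0.7419
Converged at β = 0.7419.
Compositions from xᵢ = zᵢ/(1+β(Kᵢ−1)), yᵢ = Kᵢxᵢ:
  1: x = 0.1457, y = 0.4794
  2: x = 0.1926, y = 0.2272
  3: x = 0.2026, y = 0.1418
  4: x = 0.4591, y = 0.1515

β = 0.7419, x_4 = 0.4591, y_4 = 0.1515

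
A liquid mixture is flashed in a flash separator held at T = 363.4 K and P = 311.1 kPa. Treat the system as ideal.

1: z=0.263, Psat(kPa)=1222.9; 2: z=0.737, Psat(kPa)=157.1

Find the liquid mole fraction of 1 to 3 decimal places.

x_1 = 0.144

Raoult's law: Kᵢ = Pᵢˢᵃᵗ/P = Pᵢˢᵃᵗ/311.1.
  K_1 = 1222.9/311.1 = 3.93089, K_2 = 157.1/311.1 = 0.50498
Material balance + equilibrium reduce to Σ zᵢ(Kᵢ−1)/(1+ψ(Kᵢ−1)) = 0.
Check two-phase: ΣzᵢKᵢ = 1.406 > 1 and Σzᵢ/Kᵢ = 1.526 > 1, so g(0) = 0.406 > 0 and g(1) = -0.526 < 0.
Binary case is linear: z₁(K₁−1)(1+ψ(K₂−1)) + z₂(K₂−1)(1+ψ(K₁−1)) = 0
⇒ ψ = [z₁(K₁−1)+z₂(K₂−1)] / [−(K₁−1)(K₂−1)] = 0.4060/1.4508 = 0.280
Compositions from xᵢ = zᵢ/(1+ψ(Kᵢ−1)), yᵢ = Kᵢxᵢ:
  1: x = 0.144, y = 0.568
  2: x = 0.856, y = 0.432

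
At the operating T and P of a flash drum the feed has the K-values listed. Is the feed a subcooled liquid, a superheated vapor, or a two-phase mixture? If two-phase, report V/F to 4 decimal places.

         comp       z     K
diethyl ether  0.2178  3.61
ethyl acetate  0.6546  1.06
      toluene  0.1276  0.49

superheated vapor

ΣzᵢKᵢ = 1.5427; Σzᵢ/Kᵢ = 0.9383.
Since Σzᵢ/Kᵢ < 1 the mixture is above its dew point — single vapor phase.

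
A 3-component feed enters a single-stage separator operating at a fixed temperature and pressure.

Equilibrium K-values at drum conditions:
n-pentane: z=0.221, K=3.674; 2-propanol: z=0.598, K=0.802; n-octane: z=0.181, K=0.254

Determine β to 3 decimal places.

β = 0.343

Rachford–Rice: g(β) = Σ zᵢ(Kᵢ−1)/(1+β(Kᵢ−1)) = 0.
Feasibility: ΣzᵢKᵢ = 1.338, Σzᵢ/Kᵢ = 1.518 — both > 1, two phases present.
Newton–Raphson from β = 0.66:
  β = 0.660: g = -0.1885, g' = -0.629 → β = 0.360
  β = 0.360: g = -0.0111, g' = -0.626 → β = 0.342
  β = 0.342: g = 0.0001, g' = -0.639 → β = 0.343
Converged at β = 0.343.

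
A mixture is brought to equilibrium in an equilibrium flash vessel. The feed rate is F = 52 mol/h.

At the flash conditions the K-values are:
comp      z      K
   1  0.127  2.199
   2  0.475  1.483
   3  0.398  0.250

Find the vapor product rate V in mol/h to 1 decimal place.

V = 8.5 mol/h

Iterate (Newton) starting at ψ = 0.5:
  ψ = 0.500: g = -0.1976, g' = -0.716 → ψ = 0.224
  ψ = 0.224: g = -0.0318, g' = -0.527 → ψ = 0.164
  ψ = 0.164: g = -0.0004, g' = -0.514 → ψ = 0.163
Converged at ψ = 0.163.
Then V = ψ·F = 0.1630·52 = 8.5 mol/h and L = F − V = 43.5 mol/h.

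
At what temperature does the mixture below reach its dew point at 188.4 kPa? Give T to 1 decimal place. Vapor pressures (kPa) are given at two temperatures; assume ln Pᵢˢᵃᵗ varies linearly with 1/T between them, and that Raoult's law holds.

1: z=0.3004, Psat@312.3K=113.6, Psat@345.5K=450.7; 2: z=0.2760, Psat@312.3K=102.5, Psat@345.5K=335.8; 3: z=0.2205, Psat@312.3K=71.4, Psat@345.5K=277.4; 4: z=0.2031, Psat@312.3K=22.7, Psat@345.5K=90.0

Dew-point temperature: Σzᵢ·P/Pᵢˢᵃᵗ(T) = 1. Interpolate ln Pᵢˢᵃᵗ = aᵢ + bᵢ/T.
  T = 312.3 K: ΣzᵢP/Pᵢˢᵃᵗ = 3.2730
  T = 345.5 K: ΣzᵢP/Pᵢˢᵃᵗ = 0.8553
  T = 328.9 K: ΣzᵢP/Pᵢˢᵃᵗ = 1.6165
  T = 337.2 K: ΣzᵢP/Pᵢˢᵃᵗ = 1.1665
  T = 341.4 K: ΣzᵢP/Pᵢˢᵃᵗ = 0.9951
  T = 339.3 K: ΣzᵢP/Pᵢˢᵃᵗ = 1.0769
Interpolating between 339.3 K and 341.4 K gives T ≈ 341.3 K.

T = 341.3 K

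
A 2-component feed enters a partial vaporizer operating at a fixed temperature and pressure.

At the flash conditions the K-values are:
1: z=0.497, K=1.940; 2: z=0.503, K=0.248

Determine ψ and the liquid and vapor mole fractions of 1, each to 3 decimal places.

ψ = 0.126, x_1 = 0.444, y_1 = 0.862

Let ψ = V/F and solve Σ zᵢ(Kᵢ−1)/(1+ψ(Kᵢ−1)) = 0.
Check two-phase: ΣzᵢKᵢ = 1.089 > 1 and Σzᵢ/Kᵢ = 2.284 > 1, so g(0) = 0.089 > 0 and g(1) = -1.284 < 0.
Binary case is linear: z₁(K₁−1)(1+ψ(K₂−1)) + z₂(K₂−1)(1+ψ(K₁−1)) = 0
⇒ ψ = [z₁(K₁−1)+z₂(K₂−1)] / [−(K₁−1)(K₂−1)] = 0.0889/0.7069 = 0.126
Compositions from xᵢ = zᵢ/(1+ψ(Kᵢ−1)), yᵢ = Kᵢxᵢ:
  1: x = 0.444, y = 0.862
  2: x = 0.556, y = 0.138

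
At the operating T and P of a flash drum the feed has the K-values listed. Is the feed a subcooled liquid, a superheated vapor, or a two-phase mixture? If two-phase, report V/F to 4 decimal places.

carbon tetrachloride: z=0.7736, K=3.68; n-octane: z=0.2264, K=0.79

ΣzᵢKᵢ = 3.0257; Σzᵢ/Kᵢ = 0.4968.
Since Σzᵢ/Kᵢ < 1 the mixture is above its dew point — single vapor phase.

superheated vapor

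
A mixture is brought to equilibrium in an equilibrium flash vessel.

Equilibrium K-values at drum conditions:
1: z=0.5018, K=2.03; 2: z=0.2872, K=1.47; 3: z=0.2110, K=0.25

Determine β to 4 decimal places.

Material balance + equilibrium reduce to Σ zᵢ(Kᵢ−1)/(1+β(Kᵢ−1)) = 0.
Feasibility: ΣzᵢKᵢ = 1.4936, Σzᵢ/Kᵢ = 1.2866 — both > 1, two phases present.
Iterate (Newton) starting at β = 0.54:
  β = 0.5400: g = 0.17382, g' = -0.5954 → β = 0.8319
  β = 0.8319: g = -0.04542, g' = -1.0264 → β = 0.7877
  β = 0.7877: g = -0.00282, g' = -0.9047 → β = 0.7846
  β = 0.7846: g = -0.00001, g' = -0.8973 → β = 0.7845
Converged at β = 0.7845.

β = 0.7845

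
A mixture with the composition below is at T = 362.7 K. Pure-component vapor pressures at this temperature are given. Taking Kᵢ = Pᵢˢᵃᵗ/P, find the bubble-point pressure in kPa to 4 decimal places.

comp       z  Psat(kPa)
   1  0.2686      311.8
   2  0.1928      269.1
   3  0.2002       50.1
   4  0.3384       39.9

Pbub = 159.1641 kPa

At the bubble point ψ → 0, so ΣzᵢKᵢ = 1 with Kᵢ = Pᵢˢᵃᵗ/P ⇒ P = ΣzᵢPᵢˢᵃᵗ.
P = 0.2686·311.8 + 0.1928·269.1 + 0.2002·50.1 + 0.3384·39.9 = 159.1641 kPa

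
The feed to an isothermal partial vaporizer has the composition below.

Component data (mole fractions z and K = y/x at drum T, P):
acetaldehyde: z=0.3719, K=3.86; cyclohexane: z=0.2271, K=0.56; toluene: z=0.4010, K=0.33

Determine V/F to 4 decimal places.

V/F = 0.4074

Material balance + equilibrium reduce to Σ zᵢ(Kᵢ−1)/(1+V/F(Kᵢ−1)) = 0.
g(0) = ΣzᵢKᵢ − 1 = 0.6950 and g(1) = 1 − Σzᵢ/Kᵢ = -0.7170, so a root lies in (0, 1).
Newton iteration, V/F⁰ = 0.49:
  V/F = 0.4900: g = -0.08445, g' = -0.9979 → V/F = 0.4054
  V/F = 0.4054: g = 0.00210, g' = -1.0568 → V/F = 0.4074
Converged at V/F = 0.4074.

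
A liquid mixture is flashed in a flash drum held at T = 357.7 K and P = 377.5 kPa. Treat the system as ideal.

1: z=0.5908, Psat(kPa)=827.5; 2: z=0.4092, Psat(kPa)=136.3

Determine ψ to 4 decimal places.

Raoult's law: Kᵢ = Pᵢˢᵃᵗ/P = Pᵢˢᵃᵗ/377.5.
  K_1 = 827.5/377.5 = 2.192053, K_2 = 136.3/377.5 = 0.361060
Rachford–Rice: g(ψ) = Σ zᵢ(Kᵢ−1)/(1+ψ(Kᵢ−1)) = 0.
Check two-phase: ΣzᵢKᵢ = 1.4428 > 1 and Σzᵢ/Kᵢ = 1.4028 > 1, so g(0) = 0.4428 > 0 and g(1) = -0.4028 < 0.
Binary case is linear: z₁(K₁−1)(1+ψ(K₂−1)) + z₂(K₂−1)(1+ψ(K₁−1)) = 0
⇒ ψ = [z₁(K₁−1)+z₂(K₂−1)] / [−(K₁−1)(K₂−1)] = 0.44281/0.76165 = 0.5814

ψ = 0.5814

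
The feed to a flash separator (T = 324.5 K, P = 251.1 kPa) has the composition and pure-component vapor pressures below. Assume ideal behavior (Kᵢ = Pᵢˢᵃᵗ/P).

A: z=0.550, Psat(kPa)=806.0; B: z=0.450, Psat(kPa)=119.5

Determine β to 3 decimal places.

β = 0.846

Raoult's law: Kᵢ = Pᵢˢᵃᵗ/P = Pᵢˢᵃᵗ/251.1.
  K_A = 806.0/251.1 = 3.20988, K_B = 119.5/251.1 = 0.47591
Binary case is linear: z₁(K₁−1)(1+β(K₂−1)) + z₂(K₂−1)(1+β(K₁−1)) = 0
⇒ β = [z₁(K₁−1)+z₂(K₂−1)] / [−(K₁−1)(K₂−1)] = 0.9796/1.1582 = 0.846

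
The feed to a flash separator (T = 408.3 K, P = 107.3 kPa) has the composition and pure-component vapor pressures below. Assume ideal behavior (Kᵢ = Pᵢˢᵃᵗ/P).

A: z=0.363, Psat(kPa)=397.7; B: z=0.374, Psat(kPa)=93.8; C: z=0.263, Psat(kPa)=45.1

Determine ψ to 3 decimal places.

Raoult's law: Kᵢ = Pᵢˢᵃᵗ/P = Pᵢˢᵃᵗ/107.3.
  K_A = 397.7/107.3 = 3.70643, K_B = 93.8/107.3 = 0.87418, K_C = 45.1/107.3 = 0.42032
Let ψ = V/F and solve Σ zᵢ(Kᵢ−1)/(1+ψ(Kᵢ−1)) = 0.
Feasibility: ΣzᵢKᵢ = 1.783, Σzᵢ/Kᵢ = 1.151 — both > 1, two phases present.
Newton–Raphson from ψ = 0.46:
  ψ = 0.460: g = 0.1798, g' = -0.699 → ψ = 0.717
  ψ = 0.717: g = 0.0213, g' = -0.573 → ψ = 0.754
Converged at ψ = 0.754.

ψ = 0.754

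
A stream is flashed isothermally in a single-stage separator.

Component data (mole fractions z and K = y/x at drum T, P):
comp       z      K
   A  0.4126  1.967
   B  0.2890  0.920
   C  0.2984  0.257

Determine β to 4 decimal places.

β = 0.3005

Rachford–Rice: g(β) = Σ zᵢ(Kᵢ−1)/(1+β(Kᵢ−1)) = 0.
g(0) = ΣzᵢKᵢ − 1 = 0.1542 and g(1) = 1 − Σzᵢ/Kᵢ = -0.6850, so a root lies in (0, 1).
Newton iteration, β⁰ = 0.59:
  β = 0.5900: g = -0.16498, g' = -0.6807 → β = 0.3476
  β = 0.3476: g = -0.02409, g' = -0.5175 → β = 0.3011
  β = 0.3011: g = -0.00027, g' = -0.5067 → β = 0.3005
Converged at β = 0.3005.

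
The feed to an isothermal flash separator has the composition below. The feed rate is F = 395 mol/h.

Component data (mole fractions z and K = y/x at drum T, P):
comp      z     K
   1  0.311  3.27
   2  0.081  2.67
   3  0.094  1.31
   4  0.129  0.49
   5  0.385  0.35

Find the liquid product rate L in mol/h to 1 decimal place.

Material balance + equilibrium reduce to Σ zᵢ(Kᵢ−1)/(1+ψ(Kᵢ−1)) = 0.
Check two-phase: ΣzᵢKᵢ = 1.554 > 1 and Σzᵢ/Kᵢ = 1.560 > 1, so g(0) = 0.554 > 0 and g(1) = -0.560 < 0.
Newton–Raphson from ψ = 0.59:
  ψ = 0.590: g = -0.1055, g' = -0.853 → ψ = 0.466
  ψ = 0.466: g = -0.0010, g' = -0.849 → ψ = 0.465
Converged at ψ = 0.465.
Then V = ψ·F = 0.4652·395 = 183.7 mol/h and L = F − V = 211.3 mol/h.

L = 211.3 mol/h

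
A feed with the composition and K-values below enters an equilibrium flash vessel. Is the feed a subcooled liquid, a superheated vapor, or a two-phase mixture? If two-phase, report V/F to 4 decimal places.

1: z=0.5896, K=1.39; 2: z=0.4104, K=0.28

subcooled liquid

ΣzᵢKᵢ = 0.9345; Σzᵢ/Kᵢ = 1.8899.
Since ΣzᵢKᵢ < 1 the mixture is below its bubble point — single liquid phase.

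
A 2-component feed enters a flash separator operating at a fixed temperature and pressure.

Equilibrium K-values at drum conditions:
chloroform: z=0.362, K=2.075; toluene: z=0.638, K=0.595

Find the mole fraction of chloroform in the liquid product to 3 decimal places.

Newton–Raphson from ψ = 0.5:
  ψ = 0.500: g = -0.0709, g' = -0.342 → ψ = 0.292
  ψ = 0.292: g = 0.0030, g' = -0.377 → ψ = 0.300
Converged at ψ = 0.300.
Compositions from xᵢ = zᵢ/(1+ψ(Kᵢ−1)), yᵢ = Kᵢxᵢ:
  chloroform: x = 0.274, y = 0.568
  toluene: x = 0.726, y = 0.432

x_chloroform = 0.274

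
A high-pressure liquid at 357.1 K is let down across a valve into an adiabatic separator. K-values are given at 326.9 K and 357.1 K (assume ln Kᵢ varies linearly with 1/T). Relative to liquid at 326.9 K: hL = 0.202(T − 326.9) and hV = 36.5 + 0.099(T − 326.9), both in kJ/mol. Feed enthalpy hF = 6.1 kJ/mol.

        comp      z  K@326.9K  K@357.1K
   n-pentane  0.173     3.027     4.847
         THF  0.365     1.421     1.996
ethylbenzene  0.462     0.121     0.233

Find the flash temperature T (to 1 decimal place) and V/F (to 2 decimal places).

T = 330.9 K, V/F = 0.15

Adiabatic flash: solve Rachford–Rice at each trial T, then check hF = ψ·hV(T) + (1−ψ)·hL(T).
  T = 326.9 K: K = (3.027, 1.421, 0.121), RR gives ψ = 0.094, H_out = 3.419 kJ/mol
  T = 357.1 K: K = (4.847, 1.996, 0.233), RR gives ψ = 0.410, H_out = 19.774 kJ/mol
  T = 342.0 K: K = (3.870, 1.697, 0.170), RR gives ψ = 0.270, H_out = 12.482 kJ/mol
  T = 334.4 K: K = (3.430, 1.555, 0.144), RR gives ψ = 0.189, H_out = 8.253 kJ/mol
  T = 330.6 K: K = (3.222, 1.486, 0.132), RR gives ψ = 0.143, H_out = 5.905 kJ/mol
  T = 332.5 K: K = (3.325, 1.520, 0.138), RR gives ψ = 0.166, H_out = 7.102 kJ/mol
Linear interpolation between T = 330.6 (H_out = 5.905) and T = 332.5 (H_out = 7.102) on hF = 6.1 gives T ≈ 330.9 K, at which ψ = 0.15.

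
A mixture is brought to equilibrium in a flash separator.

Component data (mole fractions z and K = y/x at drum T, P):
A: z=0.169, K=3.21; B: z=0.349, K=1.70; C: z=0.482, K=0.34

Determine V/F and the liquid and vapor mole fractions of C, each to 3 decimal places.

Rachford–Rice: g(V/F) = Σ zᵢ(Kᵢ−1)/(1+V/F(Kᵢ−1)) = 0.
Check two-phase: ΣzᵢKᵢ = 1.300 > 1 and Σzᵢ/Kᵢ = 1.676 > 1, so g(0) = 0.300 > 0 and g(1) = -0.676 < 0.
Newton iteration, V/F⁰ = 0.5:
  V/F = 0.500: g = -0.1164, g' = -0.748 → V/F = 0.344
  V/F = 0.344: g = -0.0027, g' = -0.729 → V/F = 0.341
Converged at V/F = 0.341.
Compositions from xᵢ = zᵢ/(1+V/F(Kᵢ−1)), yᵢ = Kᵢxᵢ:
  A: x = 0.096, y = 0.310
  B: x = 0.282, y = 0.479
  C: x = 0.622, y = 0.211

V/F = 0.341, x_C = 0.622, y_C = 0.211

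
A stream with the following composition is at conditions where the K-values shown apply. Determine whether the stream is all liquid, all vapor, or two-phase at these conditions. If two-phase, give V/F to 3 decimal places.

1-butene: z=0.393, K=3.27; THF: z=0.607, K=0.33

two-phase, V/F = 0.319

ΣzᵢKᵢ = 1.485; Σzᵢ/Kᵢ = 1.960.
Both exceed 1, so a two-phase solution exists.
Material balance + equilibrium reduce to Σ zᵢ(Kᵢ−1)/(1+ψ(Kᵢ−1)) = 0.
Iterate (Newton) starting at ψ = 0.5:
  ψ = 0.500: g = -0.1937, g' = -1.060 → ψ = 0.317
  ψ = 0.317: g = 0.0021, g' = -1.124 → ψ = 0.319
Converged at ψ = 0.319.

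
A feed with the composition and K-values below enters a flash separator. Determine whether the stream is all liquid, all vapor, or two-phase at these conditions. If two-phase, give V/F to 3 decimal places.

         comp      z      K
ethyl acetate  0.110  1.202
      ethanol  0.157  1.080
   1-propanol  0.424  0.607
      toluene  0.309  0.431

ΣzᵢKᵢ = 0.692; Σzᵢ/Kᵢ = 1.652.
Since ΣzᵢKᵢ < 1 the mixture is below its bubble point — single liquid phase.

all liquid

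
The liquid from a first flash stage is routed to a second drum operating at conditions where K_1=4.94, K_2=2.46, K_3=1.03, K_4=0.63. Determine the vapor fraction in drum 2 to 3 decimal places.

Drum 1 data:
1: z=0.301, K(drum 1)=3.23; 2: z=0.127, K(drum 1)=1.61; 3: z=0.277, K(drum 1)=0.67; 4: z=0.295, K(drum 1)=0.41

V/F (drum 2) = 0.727

Drum 1:
Let ψ₁ = V/F and solve Σ zᵢ(Kᵢ−1)/(1+ψ₁(Kᵢ−1)) = 0.
Check two-phase: ΣzᵢKᵢ = 1.483 > 1 and Σzᵢ/Kᵢ = 1.305 > 1, so g(0) = 0.483 > 0 and g(1) = -0.305 < 0.
Newton iteration, ψ₁⁰ = 0.63:
  ψ₁ = 0.630: g = -0.0573, g' = -0.592 → ψ₁ = 0.533
  ψ₁ = 0.533: g = 0.0003, g' = -0.602 → ψ₁ = 0.534
Converged at ψ₁ = 0.534.
Drum-1 compositions:
  1: x = 0.137, y = 0.444
  2: x = 0.096, y = 0.154
  3: x = 0.336, y = 0.225
  4: x = 0.431, y = 0.177
Drum-2 feed = drum-1 liquid: z₂ = (0.1375, 0.0958, 0.3362, 0.4305).
Drum 2:
Rachford–Rice: g(ψ₂) = Σ zᵢ(Kᵢ−1)/(1+ψ₂(Kᵢ−1)) = 0.
Check two-phase: ΣzᵢKᵢ = 1.532 > 1 and Σzᵢ/Kᵢ = 1.077 > 1, so g(0) = 0.532 > 0 and g(1) = -0.077 < 0.
Newton iteration, ψ₂⁰ = 0.65:
  ψ₂ = 0.650: g = 0.0240, g' = -0.325 → ψ₂ = 0.724
  ψ₂ = 0.724: g = 0.0009, g' = -0.302 → ψ₂ = 0.727
Converged at ψ₂ = 0.727.
  1: x = 0.036, y = 0.176
  2: x = 0.046, y = 0.114
  3: x = 0.329, y = 0.339
  4: x = 0.589, y = 0.371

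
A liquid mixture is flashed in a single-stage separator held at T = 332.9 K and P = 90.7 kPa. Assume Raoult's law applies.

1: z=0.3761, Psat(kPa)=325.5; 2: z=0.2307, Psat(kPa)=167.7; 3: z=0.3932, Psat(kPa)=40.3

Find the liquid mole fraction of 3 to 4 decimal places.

x_3 = 0.7493

Raoult's law: Kᵢ = Pᵢˢᵃᵗ/P = Pᵢˢᵃᵗ/90.7.
  K_1 = 325.5/90.7 = 3.588754, K_2 = 167.7/90.7 = 1.848953, K_3 = 40.3/90.7 = 0.444322
Material balance + equilibrium reduce to Σ zᵢ(Kᵢ−1)/(1+ψ(Kᵢ−1)) = 0.
Feasibility: ΣzᵢKᵢ = 1.9510, Σzᵢ/Kᵢ = 1.1145 — both > 1, two phases present.
Newton–Raphson from ψ = 0.5:
  ψ = 0.5000: g = 0.25929, g' = -0.7935 → ψ = 0.8268
  ψ = 0.8268: g = 0.02096, g' = -0.7285 → ψ = 0.8555
  ψ = 0.8555: g = -0.00017, g' = -0.7408 → ψ = 0.8553
Converged at ψ = 0.8553.
Compositions from xᵢ = zᵢ/(1+ψ(Kᵢ−1)), yᵢ = Kᵢxᵢ:
  1: x = 0.1170, y = 0.4199
  2: x = 0.1337, y = 0.2471
  3: x = 0.7493, y = 0.3329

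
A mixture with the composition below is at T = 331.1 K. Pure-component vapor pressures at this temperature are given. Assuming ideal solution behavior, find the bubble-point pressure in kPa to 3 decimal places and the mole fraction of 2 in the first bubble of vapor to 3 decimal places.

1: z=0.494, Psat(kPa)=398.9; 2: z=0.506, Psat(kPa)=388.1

At the bubble point ψ → 0, so ΣzᵢKᵢ = 1 with Kᵢ = Pᵢˢᵃᵗ/P ⇒ P = ΣzᵢPᵢˢᵃᵗ.
P = 0.494·398.9 + 0.506·388.1 = 393.435 kPa
yᵢ = zᵢPᵢˢᵃᵗ/P ⇒ y_2 = 0.506·388.1/393.435 = 0.499

Pbub = 393.435 kPa, y_2 = 0.499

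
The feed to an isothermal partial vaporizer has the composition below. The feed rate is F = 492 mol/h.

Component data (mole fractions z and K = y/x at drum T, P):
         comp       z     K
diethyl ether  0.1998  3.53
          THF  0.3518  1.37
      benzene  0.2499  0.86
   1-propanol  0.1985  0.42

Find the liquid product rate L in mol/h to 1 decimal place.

L = 82.4 mol/h

Newton iteration, ψ⁰ = 0.5:
  ψ = 0.5000: g = 0.13325, g' = -0.4217 → ψ = 0.8160
  ψ = 0.8160: g = 0.00687, g' = -0.4115 → ψ = 0.8327
  ψ = 0.8327: g = -0.00004, g' = -0.4167 → ψ = 0.8326
Converged at ψ = 0.8326.
Then V = ψ·F = 0.8326·492 = 409.6 mol/h and L = F − V = 82.4 mol/h.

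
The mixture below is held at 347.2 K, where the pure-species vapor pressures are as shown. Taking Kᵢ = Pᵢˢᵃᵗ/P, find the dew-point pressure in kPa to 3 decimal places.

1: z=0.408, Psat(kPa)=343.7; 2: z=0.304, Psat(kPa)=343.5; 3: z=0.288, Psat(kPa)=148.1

Pdew = 248.959 kPa

At the dew point ψ → 1, so Σzᵢ/Kᵢ = 1 with Kᵢ = Pᵢˢᵃᵗ/P ⇒ 1/P = Σzᵢ/Pᵢˢᵃᵗ.
1/P = 0.408/343.7 + 0.304/343.5 + 0.288/148.1 = 0.004017 ⇒ P = 248.959 kPa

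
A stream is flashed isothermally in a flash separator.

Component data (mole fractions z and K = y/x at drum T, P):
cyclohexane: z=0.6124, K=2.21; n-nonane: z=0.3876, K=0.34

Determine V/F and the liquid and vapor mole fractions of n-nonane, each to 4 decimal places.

Binary case is linear: z₁(K₁−1)(1+V/F(K₂−1)) + z₂(K₂−1)(1+V/F(K₁−1)) = 0
⇒ V/F = [z₁(K₁−1)+z₂(K₂−1)] / [−(K₁−1)(K₂−1)] = 0.48519/0.79860 = 0.6075
Compositions from xᵢ = zᵢ/(1+V/F(Kᵢ−1)), yᵢ = Kᵢxᵢ:
  cyclohexane: x = 0.3529, y = 0.7800
  n-nonane: x = 0.6471, y = 0.2200

V/F = 0.6075, x_n-nonane = 0.6471, y_n-nonane = 0.2200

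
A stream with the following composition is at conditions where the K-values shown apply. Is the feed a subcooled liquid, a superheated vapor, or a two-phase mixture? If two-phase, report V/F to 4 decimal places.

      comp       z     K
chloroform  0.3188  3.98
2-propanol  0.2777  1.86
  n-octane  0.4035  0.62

superheated vapor

ΣzᵢKᵢ = 2.0355; Σzᵢ/Kᵢ = 0.8802.
Since Σzᵢ/Kᵢ < 1 the mixture is above its dew point — single vapor phase.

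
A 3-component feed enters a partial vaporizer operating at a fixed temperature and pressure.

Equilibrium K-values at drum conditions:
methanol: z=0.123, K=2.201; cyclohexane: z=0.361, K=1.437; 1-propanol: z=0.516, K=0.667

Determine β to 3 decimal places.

Rachford–Rice: g(β) = Σ zᵢ(Kᵢ−1)/(1+β(Kᵢ−1)) = 0.
g(0) = ΣzᵢKᵢ − 1 = 0.134 and g(1) = 1 − Σzᵢ/Kᵢ = -0.081, so a root lies in (0, 1).
Iterate (Newton) starting at β = 0.5:
  β = 0.500: g = 0.0156, g' = -0.198 → β = 0.579
  β = 0.579: g = 0.0002, g' = -0.193 → β = 0.580
Converged at β = 0.580.

β = 0.580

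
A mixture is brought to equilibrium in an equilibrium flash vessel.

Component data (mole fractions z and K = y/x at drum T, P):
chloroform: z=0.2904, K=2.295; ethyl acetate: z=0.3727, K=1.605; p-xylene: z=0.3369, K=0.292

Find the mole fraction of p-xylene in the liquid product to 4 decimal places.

Material balance + equilibrium reduce to Σ zᵢ(Kᵢ−1)/(1+ψ(Kᵢ−1)) = 0.
g(0) = ΣzᵢKᵢ − 1 = 0.3630 and g(1) = 1 − Σzᵢ/Kᵢ = -0.5125, so a root lies in (0, 1).
Iterate (Newton) starting at ψ = 0.45:
  ψ = 0.4500: g = 0.06478, g' = -0.6424 → ψ = 0.5508
  ψ = 0.5508: g = -0.00241, g' = -0.6965 → ψ = 0.5474
Converged at ψ = 0.5474.
Compositions from xᵢ = zᵢ/(1+ψ(Kᵢ−1)), yᵢ = Kᵢxᵢ:
  chloroform: x = 0.1699, y = 0.3900
  ethyl acetate: x = 0.2800, y = 0.4494
  p-xylene: x = 0.5501, y = 0.1606

x_p-xylene = 0.5501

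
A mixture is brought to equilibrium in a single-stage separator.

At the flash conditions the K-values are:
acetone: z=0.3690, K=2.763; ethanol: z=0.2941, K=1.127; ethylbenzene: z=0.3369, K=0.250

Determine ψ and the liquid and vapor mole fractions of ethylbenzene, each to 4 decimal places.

ψ = 0.4710, x_ethylbenzene = 0.5209, y_ethylbenzene = 0.1302

Let ψ = V/F and solve Σ zᵢ(Kᵢ−1)/(1+ψ(Kᵢ−1)) = 0.
Check two-phase: ΣzᵢKᵢ = 1.4352 > 1 and Σzᵢ/Kᵢ = 1.7421 > 1, so g(0) = 0.4352 > 0 and g(1) = -0.7421 < 0.
Newton iteration, ψ⁰ = 0.5:
  ψ = 0.5000: g = -0.02340, g' = -0.8133 → ψ = 0.4712
  ψ = 0.4712: g = -0.00021, g' = -0.7997 → ψ = 0.4710
Converged at ψ = 0.4710.
Compositions from xᵢ = zᵢ/(1+ψ(Kᵢ−1)), yᵢ = Kᵢxᵢ:
  acetone: x = 0.2016, y = 0.5570
  ethanol: x = 0.2775, y = 0.3127
  ethylbenzene: x = 0.5209, y = 0.1302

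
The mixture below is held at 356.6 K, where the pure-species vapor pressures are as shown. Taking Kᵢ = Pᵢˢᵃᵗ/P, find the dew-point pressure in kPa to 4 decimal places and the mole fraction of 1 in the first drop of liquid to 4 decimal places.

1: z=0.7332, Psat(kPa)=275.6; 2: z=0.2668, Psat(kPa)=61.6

Pdew = 143.0299 kPa, x_1 = 0.3805

At the dew point ψ → 1, so Σzᵢ/Kᵢ = 1 with Kᵢ = Pᵢˢᵃᵗ/P ⇒ 1/P = Σzᵢ/Pᵢˢᵃᵗ.
1/P = 0.7332/275.6 + 0.2668/61.6 = 0.0069915 ⇒ P = 143.0299 kPa
xᵢ = zᵢP/Pᵢˢᵃᵗ ⇒ x_1 = 0.7332·143.0299/275.6 = 0.3805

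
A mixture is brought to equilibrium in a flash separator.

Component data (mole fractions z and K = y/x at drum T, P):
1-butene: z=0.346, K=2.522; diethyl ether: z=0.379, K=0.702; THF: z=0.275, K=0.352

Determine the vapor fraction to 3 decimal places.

Let ψ = V/F and solve Σ zᵢ(Kᵢ−1)/(1+ψ(Kᵢ−1)) = 0.
g(0) = ΣzᵢKᵢ − 1 = 0.235 and g(1) = 1 − Σzᵢ/Kᵢ = -0.458, so a root lies in (0, 1).
Newton iteration, ψ⁰ = 0.67:
  ψ = 0.670: g = -0.1953, g' = -0.610 → ψ = 0.350
  ψ = 0.350: g = -0.0128, g' = -0.576 → ψ = 0.327
  ψ = 0.327: g = 0.0001, g' = -0.584 → ψ = 0.328
Converged at ψ = 0.328.

ψ = 0.328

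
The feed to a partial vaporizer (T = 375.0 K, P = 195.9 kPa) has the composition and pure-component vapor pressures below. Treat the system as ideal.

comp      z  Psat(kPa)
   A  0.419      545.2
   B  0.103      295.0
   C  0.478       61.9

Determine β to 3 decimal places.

β = 0.433

Raoult's law: Kᵢ = Pᵢˢᵃᵗ/P = Pᵢˢᵃᵗ/195.9.
  K_A = 545.2/195.9 = 2.78305, K_B = 295.0/195.9 = 1.50587, K_C = 61.9/195.9 = 0.31598
Material balance + equilibrium reduce to Σ zᵢ(Kᵢ−1)/(1+β(Kᵢ−1)) = 0.
Feasibility: ΣzᵢKᵢ = 1.472, Σzᵢ/Kᵢ = 1.732 — both > 1, two phases present.
Newton iteration, β⁰ = 0.43:
  β = 0.430: g = 0.0025, g' = -0.893 → β = 0.433
Converged at β = 0.433.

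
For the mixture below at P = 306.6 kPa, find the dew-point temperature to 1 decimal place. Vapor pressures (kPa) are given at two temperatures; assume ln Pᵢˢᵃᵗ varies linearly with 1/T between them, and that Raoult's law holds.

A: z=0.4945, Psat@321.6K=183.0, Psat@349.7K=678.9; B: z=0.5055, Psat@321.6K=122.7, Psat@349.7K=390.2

T = 338.1 K

Dew-point temperature: Σzᵢ·P/Pᵢˢᵃᵗ(T) = 1. Interpolate ln Pᵢˢᵃᵗ = aᵢ + bᵢ/T.
  T = 321.6 K: ΣzᵢP/Pᵢˢᵃᵗ = 2.0916
  T = 349.7 K: ΣzᵢP/Pᵢˢᵃᵗ = 0.6205
  T = 335.6 K: ΣzᵢP/Pᵢˢᵃᵗ = 1.1123
  T = 342.6 K: ΣzᵢP/Pᵢˢᵃᵗ = 0.8274
  T = 339.1 K: ΣzᵢP/Pᵢˢᵃᵗ = 0.9578
  T = 337.4 K: ΣzᵢP/Pᵢˢᵃᵗ = 1.0295
Interpolating between 337.4 K and 339.1 K gives T ≈ 338.1 K.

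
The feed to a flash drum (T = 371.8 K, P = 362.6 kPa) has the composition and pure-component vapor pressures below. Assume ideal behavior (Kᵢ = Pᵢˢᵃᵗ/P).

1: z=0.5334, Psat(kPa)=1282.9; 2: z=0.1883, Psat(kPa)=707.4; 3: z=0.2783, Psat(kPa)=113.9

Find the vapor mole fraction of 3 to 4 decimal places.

y_3 = 0.2317

Raoult's law: Kᵢ = Pᵢˢᵃᵗ/P = Pᵢˢᵃᵗ/362.6.
  K_1 = 1282.9/362.6 = 3.538058, K_2 = 707.4/362.6 = 1.950910, K_3 = 113.9/362.6 = 0.314120
Newton iteration, ψ⁰ = 0.61:
  ψ = 0.6100: g = 0.31641, g' = -0.9844 → ψ = 0.9314
  ψ = 0.9314: g = -0.03114, g' = -1.3553 → ψ = 0.9084
  ψ = 0.9084: g = -0.00083, g' = -1.2850 → ψ = 0.9078
Converged at ψ = 0.9078.
Compositions from xᵢ = zᵢ/(1+ψ(Kᵢ−1)), yᵢ = Kᵢxᵢ:
  1: x = 0.1614, y = 0.5712
  2: x = 0.1011, y = 0.1972
  3: x = 0.7375, y = 0.2317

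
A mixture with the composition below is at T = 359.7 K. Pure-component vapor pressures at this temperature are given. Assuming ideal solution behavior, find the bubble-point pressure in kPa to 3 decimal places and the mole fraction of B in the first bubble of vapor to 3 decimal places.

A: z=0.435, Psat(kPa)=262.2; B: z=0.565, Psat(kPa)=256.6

At the bubble point ψ → 0, so ΣzᵢKᵢ = 1 with Kᵢ = Pᵢˢᵃᵗ/P ⇒ P = ΣzᵢPᵢˢᵃᵗ.
P = 0.435·262.2 + 0.565·256.6 = 259.036 kPa
yᵢ = zᵢPᵢˢᵃᵗ/P ⇒ y_B = 0.565·256.6/259.036 = 0.560

Pbub = 259.036 kPa, y_B = 0.560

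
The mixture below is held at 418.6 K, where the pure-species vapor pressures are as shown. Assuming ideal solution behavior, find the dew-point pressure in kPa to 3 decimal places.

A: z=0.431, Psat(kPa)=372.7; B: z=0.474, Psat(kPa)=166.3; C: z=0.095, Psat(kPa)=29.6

Pdew = 138.578 kPa

At the dew point ψ → 1, so Σzᵢ/Kᵢ = 1 with Kᵢ = Pᵢˢᵃᵗ/P ⇒ 1/P = Σzᵢ/Pᵢˢᵃᵗ.
1/P = 0.431/372.7 + 0.474/166.3 + 0.095/29.6 = 0.007216 ⇒ P = 138.578 kPa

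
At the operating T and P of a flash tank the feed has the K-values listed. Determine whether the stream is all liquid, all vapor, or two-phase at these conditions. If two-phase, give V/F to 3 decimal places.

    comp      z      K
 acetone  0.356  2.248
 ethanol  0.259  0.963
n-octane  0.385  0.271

ΣzᵢKᵢ = 1.154; Σzᵢ/Kᵢ = 1.848.
Both exceed 1, so a two-phase solution exists.
Rachford–Rice: g(ψ) = Σ zᵢ(Kᵢ−1)/(1+ψ(Kᵢ−1)) = 0.
Newton iteration, ψ⁰ = 0.31:
  ψ = 0.310: g = -0.0520, g' = -0.630 → ψ = 0.228
  ψ = 0.228: g = -0.0001, g' = -0.631 → ψ = 0.227
Converged at ψ = 0.227.

two-phase, V/F = 0.227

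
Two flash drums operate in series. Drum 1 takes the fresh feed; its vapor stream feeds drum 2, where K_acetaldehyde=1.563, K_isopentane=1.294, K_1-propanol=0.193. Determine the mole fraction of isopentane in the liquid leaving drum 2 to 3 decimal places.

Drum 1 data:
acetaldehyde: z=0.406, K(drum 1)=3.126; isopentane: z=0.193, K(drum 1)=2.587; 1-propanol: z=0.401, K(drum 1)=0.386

Drum 1:
Rachford–Rice: g(ψ₁) = Σ zᵢ(Kᵢ−1)/(1+ψ₁(Kᵢ−1)) = 0.
Check two-phase: ΣzᵢKᵢ = 1.923 > 1 and Σzᵢ/Kᵢ = 1.243 > 1, so g(0) = 0.923 > 0 and g(1) = -0.243 < 0.
Iterate (Newton) starting at ψ₁ = 0.7:
  ψ₁ = 0.700: g = 0.0602, g' = -0.870 → ψ₁ = 0.769
  ψ₁ = 0.769: g = -0.0011, g' = -0.906 → ψ₁ = 0.768
Converged at ψ₁ = 0.768.
Drum-1 compositions:
  acetaldehyde: x = 0.154, y = 0.482
  isopentane: x = 0.087, y = 0.225
  1-propanol: x = 0.759, y = 0.293
Drum-2 feed = drum-1 vapor: z₂ = (0.4821, 0.2250, 0.2929).
Drum 2:
Newton iteration, ψ₂⁰ = 0.36:
  ψ₂ = 0.360: g = -0.0477, g' = -0.500 → ψ₂ = 0.265
  ψ₂ = 0.265: g = -0.0030, g' = -0.441 → ψ₂ = 0.258
Converged at ψ₂ = 0.258.
  acetaldehyde: x = 0.421, y = 0.658
  isopentane: x = 0.209, y = 0.271
  1-propanol: x = 0.370, y = 0.071

x_isopentane (drum 2) = 0.209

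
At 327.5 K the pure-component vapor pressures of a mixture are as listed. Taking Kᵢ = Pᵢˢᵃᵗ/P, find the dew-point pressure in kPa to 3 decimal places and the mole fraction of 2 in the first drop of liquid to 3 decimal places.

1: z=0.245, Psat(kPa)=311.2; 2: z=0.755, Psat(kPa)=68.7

At the dew point ψ → 1, so Σzᵢ/Kᵢ = 1 with Kᵢ = Pᵢˢᵃᵗ/P ⇒ 1/P = Σzᵢ/Pᵢˢᵃᵗ.
1/P = 0.245/311.2 + 0.755/68.7 = 0.011777 ⇒ P = 84.911 kPa
xᵢ = zᵢP/Pᵢˢᵃᵗ ⇒ x_2 = 0.755·84.911/68.7 = 0.933

Pdew = 84.911 kPa, x_2 = 0.933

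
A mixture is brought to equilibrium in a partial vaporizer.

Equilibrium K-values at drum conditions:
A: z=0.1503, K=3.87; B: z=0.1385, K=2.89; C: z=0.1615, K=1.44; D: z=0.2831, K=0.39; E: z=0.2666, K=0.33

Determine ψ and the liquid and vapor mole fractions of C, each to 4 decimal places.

ψ = 0.3292, x_C = 0.1411, y_C = 0.2031

Rachford–Rice: g(ψ) = Σ zᵢ(Kᵢ−1)/(1+ψ(Kᵢ−1)) = 0.
g(0) = ΣzᵢKᵢ − 1 = 0.4129 and g(1) = 1 − Σzᵢ/Kᵢ = -0.7327, so a root lies in (0, 1).
Newton iteration, ψ⁰ = 0.42:
  ψ = 0.4200: g = -0.07925, g' = -0.8527 → ψ = 0.3271
  ψ = 0.3271: g = 0.00191, g' = -0.9029 → ψ = 0.3292
Converged at ψ = 0.3292.
Compositions from xᵢ = zᵢ/(1+ψ(Kᵢ−1)), yᵢ = Kᵢxᵢ:
  A: x = 0.0773, y = 0.2991
  B: x = 0.0854, y = 0.2467
  C: x = 0.1411, y = 0.2031
  D: x = 0.3542, y = 0.1381
  E: x = 0.3420, y = 0.1129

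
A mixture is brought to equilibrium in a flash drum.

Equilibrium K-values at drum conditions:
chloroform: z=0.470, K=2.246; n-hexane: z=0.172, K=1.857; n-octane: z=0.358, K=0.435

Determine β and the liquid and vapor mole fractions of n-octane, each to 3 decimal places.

Rachford–Rice: g(β) = Σ zᵢ(Kᵢ−1)/(1+β(Kᵢ−1)) = 0.
Feasibility: ΣzᵢKᵢ = 1.531, Σzᵢ/Kᵢ = 1.125 — both > 1, two phases present.
Newton iteration, β⁰ = 0.5:
  β = 0.500: g = 0.1821, g' = -0.561 → β = 0.825
  β = 0.825: g = -0.0035, g' = -0.622 → β = 0.819
Converged at β = 0.819.
Compositions from xᵢ = zᵢ/(1+β(Kᵢ−1)), yᵢ = Kᵢxᵢ:
  chloroform: x = 0.233, y = 0.522
  n-hexane: x = 0.101, y = 0.188
  n-octane: x = 0.666, y = 0.290

β = 0.819, x_n-octane = 0.666, y_n-octane = 0.290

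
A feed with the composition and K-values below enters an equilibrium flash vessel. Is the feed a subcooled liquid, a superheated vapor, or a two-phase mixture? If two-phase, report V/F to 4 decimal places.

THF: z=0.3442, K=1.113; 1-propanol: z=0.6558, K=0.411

subcooled liquid

ΣzᵢKᵢ = 0.6526; Σzᵢ/Kᵢ = 1.9049.
Since ΣzᵢKᵢ < 1 the mixture is below its bubble point — single liquid phase.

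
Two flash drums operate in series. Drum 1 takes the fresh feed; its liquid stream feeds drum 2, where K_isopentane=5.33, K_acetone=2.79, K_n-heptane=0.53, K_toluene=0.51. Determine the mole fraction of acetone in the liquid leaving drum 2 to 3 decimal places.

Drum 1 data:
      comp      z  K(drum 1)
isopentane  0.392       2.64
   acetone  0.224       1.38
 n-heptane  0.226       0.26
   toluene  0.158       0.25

Drum 1:
Let ψ₁ = V/F and solve Σ zᵢ(Kᵢ−1)/(1+ψ₁(Kᵢ−1)) = 0.
g(0) = ΣzᵢKᵢ − 1 = 0.442 and g(1) = 1 − Σzᵢ/Kᵢ = -0.812, so a root lies in (0, 1).
Newton iteration, ψ₁⁰ = 0.5:
  ψ₁ = 0.500: g = -0.0303, g' = -0.880 → ψ₁ = 0.466
  ψ₁ = 0.466: g = -0.0004, g' = -0.860 → ψ₁ = 0.465
Converged at ψ₁ = 0.465.
Drum-1 compositions:
  isopentane: x = 0.222, y = 0.587
  acetone: x = 0.190, y = 0.263
  n-heptane: x = 0.345, y = 0.090
  toluene: x = 0.243, y = 0.061
Drum-2 feed = drum-1 liquid: z₂ = (0.2224, 0.1904, 0.3446, 0.2427).
Drum 2:
Let ψ₂ = V/F and solve Σ zᵢ(Kᵢ−1)/(1+ψ₂(Kᵢ−1)) = 0.
Check two-phase: ΣzᵢKᵢ = 2.023 > 1 and Σzᵢ/Kᵢ = 1.236 > 1, so g(0) = 1.023 > 0 and g(1) = -0.236 < 0.
Newton–Raphson from ψ₂ = 0.54:
  ψ₂ = 0.540: g = 0.0829, g' = -0.776 → ψ₂ = 0.647
  ψ₂ = 0.647: g = 0.0044, g' = -0.702 → ψ₂ = 0.653
Converged at ψ₂ = 0.653.
  isopentane: x = 0.058, y = 0.310
  acetone: x = 0.088, y = 0.245
  n-heptane: x = 0.497, y = 0.264
  toluene: x = 0.357, y = 0.182

x_acetone (drum 2) = 0.088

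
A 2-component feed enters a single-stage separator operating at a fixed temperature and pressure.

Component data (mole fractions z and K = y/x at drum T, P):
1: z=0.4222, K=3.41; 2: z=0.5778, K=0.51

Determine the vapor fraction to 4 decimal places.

Rachford–Rice: g(ψ) = Σ zᵢ(Kᵢ−1)/(1+ψ(Kᵢ−1)) = 0.
g(0) = ΣzᵢKᵢ − 1 = 0.7344 and g(1) = 1 − Σzᵢ/Kᵢ = -0.2568, so a root lies in (0, 1).
Newton iteration, ψ⁰ = 0.5:
  ψ = 0.5000: g = 0.08646, g' = -0.7477 → ψ = 0.6156
  ψ = 0.6156: g = 0.00426, g' = -0.6820 → ψ = 0.6219
Converged at ψ = 0.6219.

ψ = 0.6219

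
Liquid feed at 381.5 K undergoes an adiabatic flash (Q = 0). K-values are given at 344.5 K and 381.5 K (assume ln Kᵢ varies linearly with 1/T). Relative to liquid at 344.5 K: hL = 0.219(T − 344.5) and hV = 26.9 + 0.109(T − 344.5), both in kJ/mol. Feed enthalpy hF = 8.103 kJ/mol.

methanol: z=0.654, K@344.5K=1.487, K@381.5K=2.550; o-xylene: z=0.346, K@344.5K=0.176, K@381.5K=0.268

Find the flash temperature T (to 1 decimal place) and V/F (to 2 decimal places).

Adiabatic flash: solve Rachford–Rice at each trial T, then check hF = ψ·hV(T) + (1−ψ)·hL(T).
  T = 344.5 K: K = (1.487, 0.176), RR gives ψ = 0.083, H_out = 2.239 kJ/mol
  T = 381.5 K: K = (2.550, 0.268), RR gives ψ = 0.670, H_out = 23.404 kJ/mol
  T = 363.0 K: K = (1.974, 0.220), RR gives ψ = 0.483, H_out = 16.056 kJ/mol
  T = 353.8 K: K = (1.721, 0.197), RR gives ψ = 0.335, H_out = 10.701 kJ/mol
  T = 349.1 K: K = (1.600, 0.186), RR gives ψ = 0.227, H_out = 7.003 kJ/mol
  T = 351.5 K: K = (1.661, 0.192), RR gives ψ = 0.286, H_out = 9.005 kJ/mol
Linear interpolation between T = 349.1 (H_out = 7.003) and T = 351.5 (H_out = 9.005) on hF = 8.103 gives T ≈ 350.4 K, at which ψ = 0.26.

T = 350.4 K, V/F = 0.26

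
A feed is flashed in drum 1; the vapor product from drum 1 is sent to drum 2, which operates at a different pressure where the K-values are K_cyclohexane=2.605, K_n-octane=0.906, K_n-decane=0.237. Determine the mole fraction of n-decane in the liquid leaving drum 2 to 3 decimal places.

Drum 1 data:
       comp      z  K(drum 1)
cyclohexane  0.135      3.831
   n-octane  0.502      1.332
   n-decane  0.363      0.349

Drum 1:
Material balance + equilibrium reduce to Σ zᵢ(Kᵢ−1)/(1+ψ₁(Kᵢ−1)) = 0.
Feasibility: ΣzᵢKᵢ = 1.313, Σzᵢ/Kᵢ = 1.452 — both > 1, two phases present.
Newton–Raphson from ψ₁ = 0.54:
  ψ₁ = 0.540: g = -0.0720, g' = -0.575 → ψ₁ = 0.415
  ψ₁ = 0.415: g = -0.0015, g' = -0.560 → ψ₁ = 0.412
Converged at ψ₁ = 0.412.
Drum-1 compositions:
  cyclohexane: x = 0.062, y = 0.239
  n-octane: x = 0.442, y = 0.588
  n-decane: x = 0.496, y = 0.173
Drum-2 feed = drum-1 vapor: z₂ = (0.2387, 0.5882, 0.1731).
Drum 2:
Rachford–Rice: g(ψ₂) = Σ zᵢ(Kᵢ−1)/(1+ψ₂(Kᵢ−1)) = 0.
Feasibility: ΣzᵢKᵢ = 1.196, Σzᵢ/Kᵢ = 1.471 — both > 1, two phases present.
Iterate (Newton) starting at ψ₂ = 0.5:
  ψ₂ = 0.500: g = -0.0591, g' = -0.458 → ψ₂ = 0.371
  ψ₂ = 0.371: g = -0.0015, g' = -0.443 → ψ₂ = 0.368
Converged at ψ₂ = 0.368.
  cyclohexane: x = 0.150, y = 0.391
  n-octane: x = 0.609, y = 0.552
  n-decane: x = 0.241, y = 0.057

x_n-decane (drum 2) = 0.241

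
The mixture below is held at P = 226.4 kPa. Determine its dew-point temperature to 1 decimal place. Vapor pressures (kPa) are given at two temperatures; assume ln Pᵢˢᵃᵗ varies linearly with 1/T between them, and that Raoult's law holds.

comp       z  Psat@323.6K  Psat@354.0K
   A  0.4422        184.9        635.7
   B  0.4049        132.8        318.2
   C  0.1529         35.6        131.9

Dew-point temperature: Σzᵢ·P/Pᵢˢᵃᵗ(T) = 1. Interpolate ln Pᵢˢᵃᵗ = aᵢ + bᵢ/T.
  T = 323.6 K: ΣzᵢP/Pᵢˢᵃᵗ = 2.2041
  T = 354.0 K: ΣzᵢP/Pᵢˢᵃᵗ = 0.7080
  T = 338.8 K: ΣzᵢP/Pᵢˢᵃᵗ = 1.2119
  T = 346.4 K: ΣzᵢP/Pᵢˢᵃᵗ = 0.9198
  T = 342.6 K: ΣzᵢP/Pᵢˢᵃᵗ = 1.0538
  T = 344.5 K: ΣzᵢP/Pᵢˢᵃᵗ = 0.9841
Interpolating between 342.6 K and 344.5 K gives T ≈ 344.1 K.

T = 344.1 K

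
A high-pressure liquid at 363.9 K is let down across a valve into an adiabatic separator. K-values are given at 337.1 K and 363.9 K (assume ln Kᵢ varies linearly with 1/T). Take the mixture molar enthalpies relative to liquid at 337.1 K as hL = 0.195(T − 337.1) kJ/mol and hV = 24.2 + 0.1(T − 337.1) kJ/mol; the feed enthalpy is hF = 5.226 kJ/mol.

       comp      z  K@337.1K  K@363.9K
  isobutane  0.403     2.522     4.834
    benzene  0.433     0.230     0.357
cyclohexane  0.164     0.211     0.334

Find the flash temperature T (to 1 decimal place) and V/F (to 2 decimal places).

Adiabatic flash: solve Rachford–Rice at each trial T, then check hF = ψ·hV(T) + (1−ψ)·hL(T).
  T = 337.1 K: K = (2.522, 0.230, 0.211), RR gives ψ = 0.128, H_out = 3.088 kJ/mol
  T = 363.9 K: K = (4.834, 0.357, 0.334), RR gives ψ = 0.465, H_out = 15.292 kJ/mol
  T = 350.5 K: K = (3.535, 0.289, 0.268), RR gives ψ = 0.327, H_out = 10.103 kJ/mol
  T = 343.8 K: K = (2.996, 0.258, 0.238), RR gives ψ = 0.240, H_out = 6.967 kJ/mol
  T = 340.5 K: K = (2.755, 0.244, 0.225), RR gives ψ = 0.189, H_out = 5.179 kJ/mol
  T = 342.1 K: K = (2.870, 0.251, 0.231), RR gives ψ = 0.215, H_out = 6.071 kJ/mol
Linear interpolation between T = 340.5 (H_out = 5.179) and T = 342.1 (H_out = 6.071) on hF = 5.226 gives T ≈ 340.6 K, at which ψ = 0.19.

T = 340.6 K, V/F = 0.19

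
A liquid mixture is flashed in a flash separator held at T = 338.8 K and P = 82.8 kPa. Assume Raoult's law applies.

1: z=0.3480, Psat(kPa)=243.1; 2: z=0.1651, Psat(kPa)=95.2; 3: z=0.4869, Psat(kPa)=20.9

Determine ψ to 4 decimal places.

Raoult's law: Kᵢ = Pᵢˢᵃᵗ/P = Pᵢˢᵃᵗ/82.8.
  K_1 = 243.1/82.8 = 2.935990, K_2 = 95.2/82.8 = 1.149758, K_3 = 20.9/82.8 = 0.252415
Material balance + equilibrium reduce to Σ zᵢ(Kᵢ−1)/(1+ψ(Kᵢ−1)) = 0.
g(0) = ΣzᵢKᵢ − 1 = 0.3345 and g(1) = 1 − Σzᵢ/Kᵢ = -1.1911, so a root lies in (0, 1).
Newton–Raphson from ψ = 0.35:
  ψ = 0.3500: g = -0.06790, g' = -0.9660 → ψ = 0.2797
  ψ = 0.2797: g = 0.00055, g' = -0.9873 → ψ = 0.2803
Converged at ψ = 0.2803.

ψ = 0.2803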